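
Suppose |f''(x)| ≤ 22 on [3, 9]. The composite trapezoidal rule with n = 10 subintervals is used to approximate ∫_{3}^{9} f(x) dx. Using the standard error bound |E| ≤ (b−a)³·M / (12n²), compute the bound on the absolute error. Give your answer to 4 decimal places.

3.9600

|E| ≤ (6)³·22 / (12·10²) = 4752/1200 = 3.9600.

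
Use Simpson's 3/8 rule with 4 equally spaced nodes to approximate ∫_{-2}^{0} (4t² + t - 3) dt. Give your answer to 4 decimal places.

2.6667

h = (0 − (-2))/3 = 0.666667.
Nodes t₀,…,t₃ = -2, -1.333333, -0.666667, 0.
f(t) = 4t² + t - 3: f₀=11, f₁=2.777778, f₂=-1.888889, f₃=-3.
(3h/8)·[f₀ + 3f₁ + 3f₂ + f₃] = 0.25·(10.666667) = 2.6667.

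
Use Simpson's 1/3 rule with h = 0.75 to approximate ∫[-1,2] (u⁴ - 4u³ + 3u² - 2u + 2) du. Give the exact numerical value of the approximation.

3.7265625

h = (2 − (-1))/4 = 0.75.
Nodes u₀,…,u₄ = -1, -0.25, 0.5, 1.25, 2.
f(u) = u⁴ - 4u³ + 3u² - 2u + 2: f₀=12, f₁=2.75390625, f₂=1.3125, f₃=-1.18359375, f₄=-6.
(h/3)·[f₀ + 4f₁ + 2f₂ + 4f₃ + f₄] = 0.25·(14.90625) = 3.7265625.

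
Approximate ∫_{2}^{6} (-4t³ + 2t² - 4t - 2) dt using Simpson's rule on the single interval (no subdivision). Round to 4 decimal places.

-1213.3333

S = (b−a)/6 · [f(2) + 4f(4) + f(6)] = 0.666667·[(-34) + 4·(-242) + (-818)] = -1213.3333.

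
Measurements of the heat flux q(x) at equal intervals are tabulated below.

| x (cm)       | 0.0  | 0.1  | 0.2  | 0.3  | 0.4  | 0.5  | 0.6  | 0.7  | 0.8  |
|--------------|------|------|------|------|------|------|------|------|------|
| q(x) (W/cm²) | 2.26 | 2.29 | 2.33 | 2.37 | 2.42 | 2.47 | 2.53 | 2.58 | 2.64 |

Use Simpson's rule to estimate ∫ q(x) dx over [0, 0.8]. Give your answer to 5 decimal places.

1.94333

h = 0.1, n = 8.
(h/3)·[y₀ + 4y₁ + 2y₂ + 4y₃ + 2y₄ + 4y₅ + 2y₆ + 4y₇ + y₈] = 0.033333·(58.30) = 1.94333.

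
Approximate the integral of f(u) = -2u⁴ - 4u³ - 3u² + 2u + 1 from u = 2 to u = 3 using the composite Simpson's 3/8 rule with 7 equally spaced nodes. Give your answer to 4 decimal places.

h = (3 − 2)/6 = 0.166667.
Nodes u₀,…,u₆ = 2, 2.166667, 2.333333, 2.5, 2.666667, 2.833333, 3.
f(u) = -2u⁴ - 4u³ - 3u² + 2u + 1: f₀=-71, f₁=-93.510802, f₂=-120.765432, f₃=-153.375, f₄=-191.987654, f₅=-237.288580, f₆=-290.
(3h/8)·[f₀ + 3f₁ + 3f₂ + 2f₃ + 3f₄ + 3f₅ + f₆] = 0.0625·(-2598.407407) = -162.4005.

-162.4005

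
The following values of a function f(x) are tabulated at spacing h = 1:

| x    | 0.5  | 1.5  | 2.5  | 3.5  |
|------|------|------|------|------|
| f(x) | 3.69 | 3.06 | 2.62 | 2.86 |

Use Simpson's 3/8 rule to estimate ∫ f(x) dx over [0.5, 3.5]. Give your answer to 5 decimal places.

h = 1, n = 3.
(3h/8)·[y₀ + 3y₁ + 3y₂ + y₃] = 0.375·(23.59) = 8.84625.

8.84625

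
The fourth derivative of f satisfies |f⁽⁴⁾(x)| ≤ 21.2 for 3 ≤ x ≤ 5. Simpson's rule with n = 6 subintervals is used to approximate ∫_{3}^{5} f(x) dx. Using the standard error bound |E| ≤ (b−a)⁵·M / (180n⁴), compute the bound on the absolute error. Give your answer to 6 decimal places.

0.002908

|E| ≤ (2)⁵·21.2 / (180·6⁴) = 678.4/233280 = 0.002908.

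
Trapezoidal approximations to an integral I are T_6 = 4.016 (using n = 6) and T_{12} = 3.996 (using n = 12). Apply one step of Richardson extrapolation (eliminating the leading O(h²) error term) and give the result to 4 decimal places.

3.9893

R = (4·T_{12} − T_6) / 3 = (4·3.996 − 4.016)/3 = (11.968)/3 = 3.9893.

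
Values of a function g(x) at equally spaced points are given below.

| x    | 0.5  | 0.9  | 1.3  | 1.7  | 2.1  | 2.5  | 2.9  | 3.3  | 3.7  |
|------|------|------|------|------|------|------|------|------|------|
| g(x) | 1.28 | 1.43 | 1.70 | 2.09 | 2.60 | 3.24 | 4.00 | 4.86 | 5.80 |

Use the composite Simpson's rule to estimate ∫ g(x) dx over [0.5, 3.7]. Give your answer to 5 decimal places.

h = 0.4, n = 8.
(h/3)·[y₀ + 4y₁ + 2y₂ + 4y₃ + 2y₄ + 4y₅ + 2y₆ + 4y₇ + y₈] = 0.133333·(70.16) = 9.35467.

9.35467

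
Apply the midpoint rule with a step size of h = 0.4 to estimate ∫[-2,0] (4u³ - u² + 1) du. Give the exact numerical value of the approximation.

-16.32

h = (0 − (-2))/5 = 0.4.
Midpoints m₁,…,m₅ = -1.8, -1.4, -1, -0.6, -0.2.
f(m₁)=-25.568, f(m₂)=-11.936, f(m₃)=-4, f(m₄)=-0.224, f(m₅)=0.928.
h·[f(m₁) + f(m₂) + f(m₃) + f(m₄) + f(m₅)] = 0.4·(-40.8) = -16.32.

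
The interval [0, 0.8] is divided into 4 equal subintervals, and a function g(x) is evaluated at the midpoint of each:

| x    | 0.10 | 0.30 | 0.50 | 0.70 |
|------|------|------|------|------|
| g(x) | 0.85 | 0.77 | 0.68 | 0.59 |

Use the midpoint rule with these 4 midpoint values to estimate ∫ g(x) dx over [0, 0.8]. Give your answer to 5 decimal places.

0.57800

h = 0.2, n = 4.
h·[y(m₁) + y(m₂) + y(m₃) + y(m₄)] = 0.2·(2.89) = 0.57800.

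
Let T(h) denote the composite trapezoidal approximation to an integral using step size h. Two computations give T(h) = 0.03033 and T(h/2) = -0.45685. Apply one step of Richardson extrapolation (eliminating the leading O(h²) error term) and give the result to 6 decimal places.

-0.619243

R = (4·T(h/2) − T(h)) / 3 = (4·(-0.45685) − 0.03033)/3 = (-1.85773)/3 = -0.619243.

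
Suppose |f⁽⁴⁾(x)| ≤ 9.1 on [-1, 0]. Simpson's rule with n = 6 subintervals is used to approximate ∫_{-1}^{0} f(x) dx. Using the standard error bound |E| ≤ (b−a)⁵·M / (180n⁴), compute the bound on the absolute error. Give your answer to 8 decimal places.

|E| ≤ (1)⁵·9.1 / (180·6⁴) = 9.1/233280 = 0.00003901.

0.00003901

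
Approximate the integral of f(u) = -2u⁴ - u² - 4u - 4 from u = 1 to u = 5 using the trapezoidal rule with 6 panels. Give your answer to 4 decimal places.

h = (5 − 1)/6 = 0.666667.
Nodes u₀,…,u₆ = 1, 1.666667, 2.333333, 3, 3.666667, 4.333333, 5.
f(u) = -2u⁴ - u² - 4u - 4: f₀=-11, f₁=-28.876543, f₂=-78.061728, f₃=-187, f₄=-393.617284, f₅=-745.320988, f₆=-1299.
(h/2)·[f₀ + 2f₁ + 2f₂ + 2f₃ + 2f₄ + 2f₅ + f₆] = 0.333333·(-4175.753086) = -1391.9177.

-1391.9177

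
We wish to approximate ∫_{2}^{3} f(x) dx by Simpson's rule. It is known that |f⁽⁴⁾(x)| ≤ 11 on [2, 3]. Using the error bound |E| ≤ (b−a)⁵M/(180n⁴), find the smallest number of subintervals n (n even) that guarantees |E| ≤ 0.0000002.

Need 11/(180n⁴) ≤ 0.0000002.
n⁴ ≥ 11/(180·0.0000002) = 305556 ⇒ n ≥ 23.5111, so the smallest even n is 24. (n must be even for Simpson's rule.)

24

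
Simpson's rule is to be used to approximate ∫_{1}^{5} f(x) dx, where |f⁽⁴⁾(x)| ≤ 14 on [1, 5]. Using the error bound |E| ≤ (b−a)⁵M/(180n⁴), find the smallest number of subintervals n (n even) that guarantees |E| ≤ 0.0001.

Need 14336/(180n⁴) ≤ 0.0001.
n⁴ ≥ 14336/(180·0.0001) = 796444 ⇒ n ≥ 29.8737, so the smallest even n is 30. (n must be even for Simpson's rule.)

30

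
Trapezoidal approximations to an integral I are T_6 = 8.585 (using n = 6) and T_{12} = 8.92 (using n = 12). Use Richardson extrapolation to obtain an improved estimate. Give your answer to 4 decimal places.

R = (4·T_{12} − T_6) / 3 = (4·8.92 − 8.585)/3 = (27.095)/3 = 9.0317.

9.0317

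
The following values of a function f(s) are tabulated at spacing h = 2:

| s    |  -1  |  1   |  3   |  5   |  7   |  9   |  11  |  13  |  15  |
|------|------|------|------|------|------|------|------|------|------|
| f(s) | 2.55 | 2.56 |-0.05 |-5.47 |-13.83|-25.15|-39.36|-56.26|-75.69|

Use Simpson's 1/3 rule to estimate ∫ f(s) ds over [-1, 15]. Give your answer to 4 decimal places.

h = 2, n = 8.
(h/3)·[y₀ + 4y₁ + 2y₂ + 4y₃ + 2y₄ + 4y₅ + 2y₆ + 4y₇ + y₈] = 0.666667·(-516.90) = -344.6000.

-344.6000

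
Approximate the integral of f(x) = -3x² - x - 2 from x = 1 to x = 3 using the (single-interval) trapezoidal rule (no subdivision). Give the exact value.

T = (b−a)/2 · [f(1) + f(3)] = 1·[(-6) + (-32)] = -38.

-38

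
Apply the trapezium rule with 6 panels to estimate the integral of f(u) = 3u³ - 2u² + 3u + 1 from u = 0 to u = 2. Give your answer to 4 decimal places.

14.9259

h = (2 − 0)/6 = 0.333333.
Nodes u₀,…,u₆ = 0, 0.333333, 0.666667, 1, 1.333333, 1.666667, 2.
f(u) = 3u³ - 2u² + 3u + 1: f₀=1, f₁=1.888889, f₂=3, f₃=5, f₄=8.555556, f₅=14.333333, f₆=23.
(h/2)·[f₀ + 2f₁ + 2f₂ + 2f₃ + 2f₄ + 2f₅ + f₆] = 0.166667·(89.555556) = 14.9259.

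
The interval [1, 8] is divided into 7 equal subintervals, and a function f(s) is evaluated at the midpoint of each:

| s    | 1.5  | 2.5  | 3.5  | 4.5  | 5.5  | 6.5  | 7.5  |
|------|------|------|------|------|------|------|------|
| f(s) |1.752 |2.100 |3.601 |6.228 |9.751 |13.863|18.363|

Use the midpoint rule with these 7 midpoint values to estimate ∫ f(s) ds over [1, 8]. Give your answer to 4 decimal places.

h = 1, n = 7.
h·[y(m₁) + y(m₂) + y(m₃) + y(m₄) + y(m₅) + y(m₆) + y(m₇)] = 1·(55.658) = 55.6580.

55.6580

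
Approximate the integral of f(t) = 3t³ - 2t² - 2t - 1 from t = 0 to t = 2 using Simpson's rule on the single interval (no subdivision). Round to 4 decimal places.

S = (b−a)/6 · [f(0) + 4f(1) + f(2)] = 0.333333·[(-1) + 4·(-2) + 11] = 0.6667.

0.6667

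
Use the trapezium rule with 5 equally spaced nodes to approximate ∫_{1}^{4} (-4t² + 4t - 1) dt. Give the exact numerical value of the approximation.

-58.125

h = (4 − 1)/4 = 0.75.
Nodes t₀,…,t₄ = 1, 1.75, 2.5, 3.25, 4.
f(t) = -4t² + 4t - 1: f₀=-1, f₁=-6.25, f₂=-16, f₃=-30.25, f₄=-49.
(h/2)·[f₀ + 2f₁ + 2f₂ + 2f₃ + f₄] = 0.375·(-155) = -58.125.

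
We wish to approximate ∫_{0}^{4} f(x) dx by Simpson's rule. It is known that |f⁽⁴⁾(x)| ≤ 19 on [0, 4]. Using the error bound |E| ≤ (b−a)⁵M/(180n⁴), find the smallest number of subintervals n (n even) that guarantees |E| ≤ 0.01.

Need 19456/(180n⁴) ≤ 0.01.
n⁴ ≥ 19456/(180·0.01) = 10808.9 ⇒ n ≥ 10.1964, so the smallest even n is 12. (n must be even for Simpson's rule.)

12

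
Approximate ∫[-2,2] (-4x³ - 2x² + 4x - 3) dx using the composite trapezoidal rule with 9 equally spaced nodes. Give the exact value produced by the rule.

-23

h = (2 − (-2))/8 = 0.5.
Nodes x₀,…,x₈ = -2, -1.5, -1, -0.5, 0, 0.5, 1, 1.5, 2.
f(x) = -4x³ - 2x² + 4x - 3: f₀=13, f₁=0, f₂=-5, f₃=-5, f₄=-3, f₅=-2, f₆=-5, f₇=-15, f₈=-35.
(h/2)·[f₀ + 2f₁ + 2f₂ + 2f₃ + 2f₄ + 2f₅ + 2f₆ + 2f₇ + f₈] = 0.25·(-92) = -23.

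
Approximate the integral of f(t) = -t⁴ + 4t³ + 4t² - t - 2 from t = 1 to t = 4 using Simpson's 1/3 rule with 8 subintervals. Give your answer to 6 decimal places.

h = (4 − 1)/8 = 0.375.
Nodes t₀,…,t₈ = 1, 1.375, 1.75, 2.125, 2.5, 2.875, 3.25, 3.625, 4.
f(t) = -t⁴ + 4t³ + 4t² - t - 2: f₀=4, f₁=11.011474609375, f₂=20.55859375, f₃=31.929443359375, f₄=43.9375, f₅=54.921630859375, f₆=62.74609375, f₇=64.800537109375, f₈=58.
(h/3)·[f₀ + 4f₁ + 2f₂ + 4f₃ + 2f₄ + 4f₅ + 2f₆ + 4f₇ + f₈] = 0.125·(967.13671875) = 120.892090.

120.892090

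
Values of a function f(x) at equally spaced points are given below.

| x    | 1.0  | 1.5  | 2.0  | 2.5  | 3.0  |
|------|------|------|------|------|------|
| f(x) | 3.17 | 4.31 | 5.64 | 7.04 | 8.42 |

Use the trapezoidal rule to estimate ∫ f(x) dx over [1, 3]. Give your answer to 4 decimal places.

h = 0.5, n = 4.
(h/2)·[y₀ + 2y₁ + 2y₂ + 2y₃ + y₄] = 0.25·(45.57) = 11.3925.

11.3925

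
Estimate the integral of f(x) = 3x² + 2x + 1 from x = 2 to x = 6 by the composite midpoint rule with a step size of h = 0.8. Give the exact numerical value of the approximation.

243.36

h = (6 − 2)/5 = 0.8.
Midpoints m₁,…,m₅ = 2.4, 3.2, 4, 4.8, 5.6.
f(m₁)=23.08, f(m₂)=38.12, f(m₃)=57, f(m₄)=79.72, f(m₅)=106.28.
h·[f(m₁) + f(m₂) + f(m₃) + f(m₄) + f(m₅)] = 0.8·(304.2) = 243.36.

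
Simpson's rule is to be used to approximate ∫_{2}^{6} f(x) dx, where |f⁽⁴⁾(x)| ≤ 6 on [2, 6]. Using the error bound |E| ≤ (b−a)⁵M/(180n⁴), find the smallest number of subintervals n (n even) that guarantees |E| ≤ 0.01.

8

Need 6144/(180n⁴) ≤ 0.01.
n⁴ ≥ 6144/(180·0.01) = 3413.33 ⇒ n ≥ 7.6435, so the smallest even n is 8. (n must be even for Simpson's rule.)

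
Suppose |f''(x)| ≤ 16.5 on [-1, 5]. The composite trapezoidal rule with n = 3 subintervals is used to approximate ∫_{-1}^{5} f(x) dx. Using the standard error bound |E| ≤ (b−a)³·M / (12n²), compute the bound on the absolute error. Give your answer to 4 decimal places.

33.0000

|E| ≤ (6)³·16.5 / (12·3²) = 3564/108 = 33.0000.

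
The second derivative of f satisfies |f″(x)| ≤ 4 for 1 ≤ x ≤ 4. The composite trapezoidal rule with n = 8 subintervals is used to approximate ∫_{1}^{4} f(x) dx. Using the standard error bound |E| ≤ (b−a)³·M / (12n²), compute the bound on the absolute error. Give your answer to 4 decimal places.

|E| ≤ (3)³·4 / (12·8²) = 108/768 = 0.1406.

0.1406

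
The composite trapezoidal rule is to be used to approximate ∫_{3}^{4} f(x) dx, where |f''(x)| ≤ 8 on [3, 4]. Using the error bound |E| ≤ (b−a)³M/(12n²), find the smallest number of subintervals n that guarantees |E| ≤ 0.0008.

Need 8/(12n²) ≤ 0.0008.
n² ≥ 8/(12·0.0008) = 833.333 ⇒ n ≥ 28.8675, so the smallest n is 29.

29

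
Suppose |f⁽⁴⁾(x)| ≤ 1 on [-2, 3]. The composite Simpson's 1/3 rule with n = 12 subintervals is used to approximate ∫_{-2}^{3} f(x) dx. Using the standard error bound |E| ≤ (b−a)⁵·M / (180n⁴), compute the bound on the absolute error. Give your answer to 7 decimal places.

|E| ≤ (5)⁵·1 / (180·12⁴) = 3125/3732480 = 0.0008372.

0.0008372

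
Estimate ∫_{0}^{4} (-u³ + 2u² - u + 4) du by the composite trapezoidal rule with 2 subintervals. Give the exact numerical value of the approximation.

-24

h = (4 − 0)/2 = 2.
Nodes u₀,…,u₂ = 0, 2, 4.
f(u) = -u³ + 2u² - u + 4: f₀=4, f₁=2, f₂=-32.
(h/2)·[f₀ + 2f₁ + f₂] = 1·(-24) = -24.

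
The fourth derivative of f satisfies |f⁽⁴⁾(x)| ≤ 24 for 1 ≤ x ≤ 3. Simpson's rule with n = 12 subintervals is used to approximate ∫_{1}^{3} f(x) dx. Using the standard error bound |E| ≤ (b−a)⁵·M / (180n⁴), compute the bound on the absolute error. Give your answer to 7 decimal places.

0.0002058

|E| ≤ (2)⁵·24 / (180·12⁴) = 768/3732480 = 0.0002058.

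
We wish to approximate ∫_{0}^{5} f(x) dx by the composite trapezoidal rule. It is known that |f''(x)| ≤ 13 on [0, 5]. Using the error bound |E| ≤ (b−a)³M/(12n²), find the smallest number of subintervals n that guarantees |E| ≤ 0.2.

27

Need 1625/(12n²) ≤ 0.2.
n² ≥ 1625/(12·0.2) = 677.083 ⇒ n ≥ 26.0208, so the smallest n is 27.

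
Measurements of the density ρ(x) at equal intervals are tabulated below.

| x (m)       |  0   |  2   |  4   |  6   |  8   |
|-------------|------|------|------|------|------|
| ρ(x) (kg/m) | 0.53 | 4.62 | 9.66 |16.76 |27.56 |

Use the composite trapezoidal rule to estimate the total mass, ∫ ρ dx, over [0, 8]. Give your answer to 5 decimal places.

h = 2, n = 4.
(h/2)·[y₀ + 2y₁ + 2y₂ + 2y₃ + y₄] = 1·(90.17) = 90.17000.

90.17000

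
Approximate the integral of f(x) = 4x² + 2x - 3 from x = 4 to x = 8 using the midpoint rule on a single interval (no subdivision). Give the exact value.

612

M = (b−a)·f(6) = 4·(153) = 612.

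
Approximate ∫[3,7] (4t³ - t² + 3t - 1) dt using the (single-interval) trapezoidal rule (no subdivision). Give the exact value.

2900

T = (b−a)/2 · [f(3) + f(7)] = 2·[107 + 1343] = 2900.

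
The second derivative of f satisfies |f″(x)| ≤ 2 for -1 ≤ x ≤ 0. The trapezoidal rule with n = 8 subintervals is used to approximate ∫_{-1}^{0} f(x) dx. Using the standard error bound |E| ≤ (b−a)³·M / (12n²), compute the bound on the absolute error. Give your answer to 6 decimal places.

0.002604

|E| ≤ (1)³·2 / (12·8²) = 2/768 = 0.002604.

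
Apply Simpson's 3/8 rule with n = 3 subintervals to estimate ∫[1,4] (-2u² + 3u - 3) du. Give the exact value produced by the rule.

-28.5

h = (4 − 1)/3 = 1.
Nodes u₀,…,u₃ = 1, 2, 3, 4.
f(u) = -2u² + 3u - 3: f₀=-2, f₁=-5, f₂=-12, f₃=-23.
(3h/8)·[f₀ + 3f₁ + 3f₂ + f₃] = 0.375·(-76) = -28.5.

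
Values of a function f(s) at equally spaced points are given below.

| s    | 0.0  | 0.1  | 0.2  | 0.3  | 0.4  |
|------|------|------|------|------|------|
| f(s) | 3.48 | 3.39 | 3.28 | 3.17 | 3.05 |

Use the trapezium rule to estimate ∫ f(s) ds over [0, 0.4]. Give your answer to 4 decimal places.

1.3105

h = 0.1, n = 4.
(h/2)·[y₀ + 2y₁ + 2y₂ + 2y₃ + y₄] = 0.05·(26.21) = 1.3105.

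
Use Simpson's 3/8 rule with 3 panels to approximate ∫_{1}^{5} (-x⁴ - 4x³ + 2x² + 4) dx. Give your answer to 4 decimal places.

h = (5 − 1)/3 = 1.333333.
Nodes x₀,…,x₃ = 1, 2.333333, 3.666667, 5.
f(x) = -x⁴ - 4x³ + 2x² + 4: f₀=1, f₁=-65.567901, f₂=-347.049383, f₃=-1071.
(3h/8)·[f₀ + 3f₁ + 3f₂ + f₃] = 0.5·(-2307.851852) = -1153.9259.

-1153.9259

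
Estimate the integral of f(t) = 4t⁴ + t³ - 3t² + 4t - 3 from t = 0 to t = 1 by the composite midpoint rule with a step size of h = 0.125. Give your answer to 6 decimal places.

h = (1 − 0)/8 = 0.125.
Midpoints m₁,…,m₈ = 0.0625, 0.1875, 0.3125, 0.4375, 0.5625, 0.6875, 0.8125, 0.9375.
f(m₁)=-2.76141357421875, f(m₂)=-2.34393310546875, f(m₃)=-1.97430419921875, f(m₄)=-1.59393310546875, f(m₅)=-1.12078857421875, f(m₆)=-0.44940185546875, f(m₇)=0.54913330078125, f(m₈)=2.02716064453125.
h·[f(m₁) + f(m₂) + f(m₃) + f(m₄) + f(m₅) + f(m₆) + f(m₇) + f(m₈)] = 0.125·(-7.66748046875) = -0.958435.

-0.958435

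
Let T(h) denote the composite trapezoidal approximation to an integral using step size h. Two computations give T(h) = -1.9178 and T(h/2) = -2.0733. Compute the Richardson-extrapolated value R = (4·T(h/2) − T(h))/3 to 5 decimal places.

R = (4·T(h/2) − T(h)) / 3 = (4·(-2.0733) − (-1.9178))/3 = (-6.3754)/3 = -2.12513.

-2.12513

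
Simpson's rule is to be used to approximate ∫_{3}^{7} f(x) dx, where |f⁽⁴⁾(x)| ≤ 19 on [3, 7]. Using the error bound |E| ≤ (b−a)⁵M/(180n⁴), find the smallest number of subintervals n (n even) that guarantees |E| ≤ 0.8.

Need 19456/(180n⁴) ≤ 0.8.
n⁴ ≥ 19456/(180·0.8) = 135.111 ⇒ n ≥ 3.4094, so the smallest even n is 4. (n must be even for Simpson's rule.)

4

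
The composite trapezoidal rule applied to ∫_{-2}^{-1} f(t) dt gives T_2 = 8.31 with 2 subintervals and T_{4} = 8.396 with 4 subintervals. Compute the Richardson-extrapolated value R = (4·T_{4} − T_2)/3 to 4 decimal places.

R = (4·T_{4} − T_2) / 3 = (4·8.396 − 8.31)/3 = (25.274)/3 = 8.4247.

8.4247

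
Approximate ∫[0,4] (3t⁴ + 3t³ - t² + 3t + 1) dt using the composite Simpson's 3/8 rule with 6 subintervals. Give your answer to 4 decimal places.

h = (4 − 0)/6 = 0.666667.
Nodes t₀,…,t₆ = 0, 0.666667, 1.333333, 2, 2.666667, 3.333333, 4.
f(t) = 3t⁴ + 3t³ - t² + 3t + 1: f₀=1, f₁=4.037037, f₂=19.814815, f₃=75, f₄=210.481481, f₅=481.370370, f₆=957.
(3h/8)·[f₀ + 3f₁ + 3f₂ + 2f₃ + 3f₄ + 3f₅ + f₆] = 0.25·(3255.111111) = 813.7778.

813.7778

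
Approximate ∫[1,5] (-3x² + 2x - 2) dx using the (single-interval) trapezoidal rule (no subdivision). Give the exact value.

-140

T = (b−a)/2 · [f(1) + f(5)] = 2·[(-3) + (-67)] = -140.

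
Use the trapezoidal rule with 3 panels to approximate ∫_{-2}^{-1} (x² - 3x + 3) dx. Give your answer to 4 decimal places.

h = (-1 − (-2))/3 = 0.333333.
Nodes x₀,…,x₃ = -2, -1.666667, -1.333333, -1.
f(x) = x² - 3x + 3: f₀=13, f₁=10.777778, f₂=8.777778, f₃=7.
(h/2)·[f₀ + 2f₁ + 2f₂ + f₃] = 0.166667·(59.111111) = 9.8519.

9.8519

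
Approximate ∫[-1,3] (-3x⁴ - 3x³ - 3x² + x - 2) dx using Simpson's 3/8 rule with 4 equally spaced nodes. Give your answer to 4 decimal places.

-249.7778

h = (3 − (-1))/3 = 1.333333.
Nodes x₀,…,x₃ = -1, 0.333333, 1.666667, 3.
f(x) = -3x⁴ - 3x³ - 3x² + x - 2: f₀=-6, f₁=-2.148148, f₂=-45.703704, f₃=-350.
(3h/8)·[f₀ + 3f₁ + 3f₂ + f₃] = 0.5·(-499.555556) = -249.7778.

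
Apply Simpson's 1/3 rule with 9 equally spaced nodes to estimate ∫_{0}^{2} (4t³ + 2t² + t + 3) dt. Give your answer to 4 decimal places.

29.3333

h = (2 − 0)/8 = 0.25.
Nodes t₀,…,t₈ = 0, 0.25, 0.5, 0.75, 1, 1.25, 1.5, 1.75, 2.
f(t) = 4t³ + 2t² + t + 3: f₀=3, f₁=3.4375, f₂=4.5, f₃=6.5625, f₄=10, f₅=15.1875, f₆=22.5, f₇=32.3125, f₈=45.
(h/3)·[f₀ + 4f₁ + 2f₂ + 4f₃ + 2f₄ + 4f₅ + 2f₆ + 4f₇ + f₈] = 0.083333·(352) = 29.3333.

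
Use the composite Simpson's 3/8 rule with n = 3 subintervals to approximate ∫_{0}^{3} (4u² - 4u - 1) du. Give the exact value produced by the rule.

15

h = (3 − 0)/3 = 1.
Nodes u₀,…,u₃ = 0, 1, 2, 3.
f(u) = 4u² - 4u - 1: f₀=-1, f₁=-1, f₂=7, f₃=23.
(3h/8)·[f₀ + 3f₁ + 3f₂ + f₃] = 0.375·(40) = 15.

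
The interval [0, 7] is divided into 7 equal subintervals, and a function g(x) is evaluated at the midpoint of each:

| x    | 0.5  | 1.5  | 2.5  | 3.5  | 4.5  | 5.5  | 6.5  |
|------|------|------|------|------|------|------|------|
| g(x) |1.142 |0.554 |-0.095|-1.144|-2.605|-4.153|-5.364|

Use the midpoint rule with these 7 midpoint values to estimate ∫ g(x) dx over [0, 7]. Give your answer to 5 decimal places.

-11.66500

h = 1, n = 7.
h·[y(m₁) + y(m₂) + y(m₃) + y(m₄) + y(m₅) + y(m₆) + y(m₇)] = 1·(-11.665) = -11.66500.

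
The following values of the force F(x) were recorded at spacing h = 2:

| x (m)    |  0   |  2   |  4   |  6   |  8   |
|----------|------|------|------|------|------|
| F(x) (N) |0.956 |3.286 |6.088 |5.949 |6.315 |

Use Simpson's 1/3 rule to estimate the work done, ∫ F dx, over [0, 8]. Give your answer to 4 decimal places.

37.5913

h = 2, n = 4.
(h/3)·[y₀ + 4y₁ + 2y₂ + 4y₃ + y₄] = 0.666667·(56.387) = 37.5913.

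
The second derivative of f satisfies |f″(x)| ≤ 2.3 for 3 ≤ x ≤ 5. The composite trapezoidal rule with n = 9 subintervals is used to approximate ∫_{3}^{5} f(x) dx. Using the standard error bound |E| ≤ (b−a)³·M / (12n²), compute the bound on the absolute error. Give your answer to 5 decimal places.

0.01893

|E| ≤ (2)³·2.3 / (12·9²) = 18.4/972 = 0.01893.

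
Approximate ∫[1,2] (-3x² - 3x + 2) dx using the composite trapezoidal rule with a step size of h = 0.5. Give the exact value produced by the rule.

h = (2 − 1)/2 = 0.5.
Nodes x₀,…,x₂ = 1, 1.5, 2.
f(x) = -3x² - 3x + 2: f₀=-4, f₁=-9.25, f₂=-16.
(h/2)·[f₀ + 2f₁ + f₂] = 0.25·(-38.5) = -9.625.

-9.625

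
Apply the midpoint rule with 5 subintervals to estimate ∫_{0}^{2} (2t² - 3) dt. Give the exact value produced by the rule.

-0.72

h = (2 − 0)/5 = 0.4.
Midpoints m₁,…,m₅ = 0.2, 0.6, 1, 1.4, 1.8.
f(m₁)=-2.92, f(m₂)=-2.28, f(m₃)=-1, f(m₄)=0.92, f(m₅)=3.48.
h·[f(m₁) + f(m₂) + f(m₃) + f(m₄) + f(m₅)] = 0.4·(-1.8) = -0.72.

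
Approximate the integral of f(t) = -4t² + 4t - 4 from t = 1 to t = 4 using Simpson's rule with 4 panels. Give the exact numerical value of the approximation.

-66

h = (4 − 1)/4 = 0.75.
Nodes t₀,…,t₄ = 1, 1.75, 2.5, 3.25, 4.
f(t) = -4t² + 4t - 4: f₀=-4, f₁=-9.25, f₂=-19, f₃=-33.25, f₄=-52.
(h/3)·[f₀ + 4f₁ + 2f₂ + 4f₃ + f₄] = 0.25·(-264) = -66.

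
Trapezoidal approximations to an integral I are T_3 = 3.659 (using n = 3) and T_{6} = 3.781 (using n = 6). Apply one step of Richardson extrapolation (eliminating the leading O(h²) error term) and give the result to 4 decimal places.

3.8217

R = (4·T_{6} − T_3) / 3 = (4·3.781 − 3.659)/3 = (11.465)/3 = 3.8217.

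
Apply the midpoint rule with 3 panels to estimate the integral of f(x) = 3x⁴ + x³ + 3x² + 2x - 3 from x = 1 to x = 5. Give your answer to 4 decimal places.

2050.1728

h = (5 − 1)/3 = 1.333333.
Midpoints m₁,…,m₃ = 1.666667, 3, 4.333333.
f(m₁)=36.444444, f(m₂)=300, f(m₃)=1201.185185.
h·[f(m₁) + f(m₂) + f(m₃)] = 1.333333·(1537.629630) = 2050.1728.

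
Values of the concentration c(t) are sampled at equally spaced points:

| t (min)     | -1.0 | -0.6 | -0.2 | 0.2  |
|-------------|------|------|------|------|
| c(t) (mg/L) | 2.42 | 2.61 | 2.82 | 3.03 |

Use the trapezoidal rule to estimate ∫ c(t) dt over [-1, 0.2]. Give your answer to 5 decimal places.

3.26200

h = 0.4, n = 3.
(h/2)·[y₀ + 2y₁ + 2y₂ + y₃] = 0.2·(16.31) = 3.26200.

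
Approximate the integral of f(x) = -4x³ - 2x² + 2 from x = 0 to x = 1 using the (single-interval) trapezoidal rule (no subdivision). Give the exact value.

T = (b−a)/2 · [f(0) + f(1)] = 0.5·[2 + (-4)] = -1.

-1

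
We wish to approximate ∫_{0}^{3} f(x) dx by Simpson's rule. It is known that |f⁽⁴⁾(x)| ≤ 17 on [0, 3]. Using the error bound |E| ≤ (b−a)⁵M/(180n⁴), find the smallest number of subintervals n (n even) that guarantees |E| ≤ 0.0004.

Need 4131/(180n⁴) ≤ 0.0004.
n⁴ ≥ 4131/(180·0.0004) = 57375 ⇒ n ≥ 15.4768, so the smallest even n is 16. (n must be even for Simpson's rule.)

16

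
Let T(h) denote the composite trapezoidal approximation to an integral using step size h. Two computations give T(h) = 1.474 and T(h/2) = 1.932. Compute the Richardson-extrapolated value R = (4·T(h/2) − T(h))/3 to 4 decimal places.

R = (4·T(h/2) − T(h)) / 3 = (4·1.932 − 1.474)/3 = (6.254)/3 = 2.0847.

2.0847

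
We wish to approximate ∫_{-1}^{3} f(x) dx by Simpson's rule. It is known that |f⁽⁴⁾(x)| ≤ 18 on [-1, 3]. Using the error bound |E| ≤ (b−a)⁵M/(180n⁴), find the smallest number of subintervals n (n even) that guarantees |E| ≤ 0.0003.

Need 18432/(180n⁴) ≤ 0.0003.
n⁴ ≥ 18432/(180·0.0003) = 341333 ⇒ n ≥ 24.1710, so the smallest even n is 26. (n must be even for Simpson's rule.)

26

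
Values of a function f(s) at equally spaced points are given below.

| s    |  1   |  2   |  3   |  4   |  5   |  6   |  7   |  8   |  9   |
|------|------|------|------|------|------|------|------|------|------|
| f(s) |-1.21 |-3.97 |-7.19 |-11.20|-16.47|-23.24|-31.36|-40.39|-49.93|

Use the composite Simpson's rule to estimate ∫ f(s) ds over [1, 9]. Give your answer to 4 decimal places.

h = 1, n = 8.
(h/3)·[y₀ + 4y₁ + 2y₂ + 4y₃ + 2y₄ + 4y₅ + 2y₆ + 4y₇ + y₈] = 0.333333·(-476.38) = -158.7933.

-158.7933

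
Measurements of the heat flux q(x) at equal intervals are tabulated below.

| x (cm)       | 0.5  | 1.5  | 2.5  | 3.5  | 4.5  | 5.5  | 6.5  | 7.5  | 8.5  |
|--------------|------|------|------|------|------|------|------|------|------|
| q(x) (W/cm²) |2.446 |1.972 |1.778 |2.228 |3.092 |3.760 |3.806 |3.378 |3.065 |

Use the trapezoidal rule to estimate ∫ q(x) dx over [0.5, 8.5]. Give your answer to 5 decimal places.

22.76950

h = 1, n = 8.
(h/2)·[y₀ + 2y₁ + 2y₂ + 2y₃ + 2y₄ + 2y₅ + 2y₆ + 2y₇ + y₈] = 0.5·(45.539) = 22.76950.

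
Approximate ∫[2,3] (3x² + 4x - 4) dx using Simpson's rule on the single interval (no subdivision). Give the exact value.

25

S = (b−a)/6 · [f(2) + 4f(2.5) + f(3)] = 0.166667·[16 + 4·24.75 + 35] = 25.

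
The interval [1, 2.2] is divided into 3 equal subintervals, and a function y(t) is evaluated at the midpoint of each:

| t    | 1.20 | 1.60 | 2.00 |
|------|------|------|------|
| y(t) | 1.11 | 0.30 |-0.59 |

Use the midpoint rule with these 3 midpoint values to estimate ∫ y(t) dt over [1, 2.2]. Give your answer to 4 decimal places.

0.3280

h = 0.4, n = 3.
h·[y(m₁) + y(m₂) + y(m₃)] = 0.4·(0.82) = 0.3280.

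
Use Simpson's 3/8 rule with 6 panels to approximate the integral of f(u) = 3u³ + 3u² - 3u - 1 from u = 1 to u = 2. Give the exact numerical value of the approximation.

12.75

h = (2 − 1)/6 = 0.166667.
Nodes u₀,…,u₆ = 1, 1.166667, 1.333333, 1.5, 1.666667, 1.833333, 2.
f(u) = 3u³ + 3u² - 3u - 1: f₀=2, f₁=4.347222, f₂=7.444444, f₃=11.375, f₄=16.222222, f₅=22.069444, f₆=29.
(3h/8)·[f₀ + 3f₁ + 3f₂ + 2f₃ + 3f₄ + 3f₅ + f₆] = 0.0625·(204) = 12.75.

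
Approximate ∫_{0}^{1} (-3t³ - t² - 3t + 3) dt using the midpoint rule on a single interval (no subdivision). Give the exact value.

M = (b−a)·f(0.5) = 1·(0.875) = 0.875.

0.875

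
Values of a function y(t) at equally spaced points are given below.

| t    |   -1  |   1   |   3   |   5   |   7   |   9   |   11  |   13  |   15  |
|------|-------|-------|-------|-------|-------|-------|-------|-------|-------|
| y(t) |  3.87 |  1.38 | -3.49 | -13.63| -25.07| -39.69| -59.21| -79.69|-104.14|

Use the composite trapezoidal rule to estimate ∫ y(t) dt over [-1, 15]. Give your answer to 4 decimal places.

h = 2, n = 8.
(h/2)·[y₀ + 2y₁ + 2y₂ + 2y₃ + 2y₄ + 2y₅ + 2y₆ + 2y₇ + y₈] = 1·(-539.07) = -539.0700.

-539.0700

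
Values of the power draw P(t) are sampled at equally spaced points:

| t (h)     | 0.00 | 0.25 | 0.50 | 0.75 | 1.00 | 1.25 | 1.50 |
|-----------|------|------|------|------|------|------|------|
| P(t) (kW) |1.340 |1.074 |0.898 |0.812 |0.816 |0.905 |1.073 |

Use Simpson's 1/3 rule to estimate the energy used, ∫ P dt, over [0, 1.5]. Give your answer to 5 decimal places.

1.41708

h = 0.25, n = 6.
(h/3)·[y₀ + 4y₁ + 2y₂ + 4y₃ + 2y₄ + 4y₅ + y₆] = 0.083333·(17.005) = 1.41708.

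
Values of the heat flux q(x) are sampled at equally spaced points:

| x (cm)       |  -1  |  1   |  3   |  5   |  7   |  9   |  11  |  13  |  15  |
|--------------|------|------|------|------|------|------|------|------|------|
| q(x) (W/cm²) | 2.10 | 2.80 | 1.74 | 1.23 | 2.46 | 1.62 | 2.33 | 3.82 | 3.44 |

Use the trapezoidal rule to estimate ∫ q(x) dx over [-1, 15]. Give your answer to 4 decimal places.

h = 2, n = 8.
(h/2)·[y₀ + 2y₁ + 2y₂ + 2y₃ + 2y₄ + 2y₅ + 2y₆ + 2y₇ + y₈] = 1·(37.54) = 37.5400.

37.5400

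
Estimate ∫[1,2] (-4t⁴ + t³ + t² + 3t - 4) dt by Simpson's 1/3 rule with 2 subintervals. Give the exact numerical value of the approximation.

h = (2 − 1)/2 = 0.5.
Nodes t₀,…,t₂ = 1, 1.5, 2.
f(t) = -4t⁴ + t³ + t² + 3t - 4: f₀=-3, f₁=-14.125, f₂=-50.
(h/3)·[f₀ + 4f₁ + f₂] = 0.166667·(-109.5) = -18.25.

-18.25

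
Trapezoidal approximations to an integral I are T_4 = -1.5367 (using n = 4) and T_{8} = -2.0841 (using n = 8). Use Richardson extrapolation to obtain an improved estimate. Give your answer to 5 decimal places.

R = (4·T_{8} − T_4) / 3 = (4·(-2.0841) − (-1.5367))/3 = (-6.7997)/3 = -2.26657.

-2.26657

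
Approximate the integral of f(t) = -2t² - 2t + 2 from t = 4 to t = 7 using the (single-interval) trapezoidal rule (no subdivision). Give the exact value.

T = (b−a)/2 · [f(4) + f(7)] = 1.5·[(-38) + (-110)] = -222.

-222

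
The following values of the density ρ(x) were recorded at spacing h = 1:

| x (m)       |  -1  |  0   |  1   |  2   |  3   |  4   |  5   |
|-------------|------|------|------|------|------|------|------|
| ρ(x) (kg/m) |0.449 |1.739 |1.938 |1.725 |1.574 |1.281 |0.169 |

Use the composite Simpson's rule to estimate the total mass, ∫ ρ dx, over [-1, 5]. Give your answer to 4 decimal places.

8.8740

h = 1, n = 6.
(h/3)·[y₀ + 4y₁ + 2y₂ + 4y₃ + 2y₄ + 4y₅ + y₆] = 0.333333·(26.622) = 8.8740.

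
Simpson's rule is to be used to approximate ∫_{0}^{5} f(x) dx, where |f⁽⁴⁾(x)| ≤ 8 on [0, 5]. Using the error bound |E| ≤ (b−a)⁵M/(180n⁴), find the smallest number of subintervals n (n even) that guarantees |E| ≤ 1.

4

Need 25000/(180n⁴) ≤ 1.
n⁴ ≥ 25000/(180·1) = 138.889 ⇒ n ≥ 3.4329, so the smallest even n is 4. (n must be even for Simpson's rule.)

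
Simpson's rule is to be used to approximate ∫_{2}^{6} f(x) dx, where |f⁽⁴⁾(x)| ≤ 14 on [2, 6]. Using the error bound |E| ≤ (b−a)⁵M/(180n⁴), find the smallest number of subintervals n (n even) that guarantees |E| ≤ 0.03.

8

Need 14336/(180n⁴) ≤ 0.03.
n⁴ ≥ 14336/(180·0.03) = 2654.81 ⇒ n ≥ 7.1781, so the smallest even n is 8. (n must be even for Simpson's rule.)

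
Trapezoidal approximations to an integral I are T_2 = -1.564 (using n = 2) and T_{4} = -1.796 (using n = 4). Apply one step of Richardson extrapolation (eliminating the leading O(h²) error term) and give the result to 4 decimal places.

R = (4·T_{4} − T_2) / 3 = (4·(-1.796) − (-1.564))/3 = (-5.620)/3 = -1.8733.

-1.8733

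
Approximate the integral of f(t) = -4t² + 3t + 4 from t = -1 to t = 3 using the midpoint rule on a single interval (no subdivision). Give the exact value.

M = (b−a)·f(1) = 4·(3) = 12.

12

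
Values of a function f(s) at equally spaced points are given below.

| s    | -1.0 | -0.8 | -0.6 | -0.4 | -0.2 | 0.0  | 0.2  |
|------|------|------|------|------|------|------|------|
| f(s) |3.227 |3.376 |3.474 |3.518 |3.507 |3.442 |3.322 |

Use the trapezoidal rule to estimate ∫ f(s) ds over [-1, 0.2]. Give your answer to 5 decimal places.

h = 0.2, n = 6.
(h/2)·[y₀ + 2y₁ + 2y₂ + 2y₃ + 2y₄ + 2y₅ + y₆] = 0.1·(41.183) = 4.11830.

4.11830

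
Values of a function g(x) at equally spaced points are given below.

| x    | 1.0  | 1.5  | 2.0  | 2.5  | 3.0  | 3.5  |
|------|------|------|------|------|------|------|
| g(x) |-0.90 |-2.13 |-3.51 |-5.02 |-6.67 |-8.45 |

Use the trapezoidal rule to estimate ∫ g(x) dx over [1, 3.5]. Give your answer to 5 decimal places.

-11.00250

h = 0.5, n = 5.
(h/2)·[y₀ + 2y₁ + 2y₂ + 2y₃ + 2y₄ + y₅] = 0.25·(-44.01) = -11.00250.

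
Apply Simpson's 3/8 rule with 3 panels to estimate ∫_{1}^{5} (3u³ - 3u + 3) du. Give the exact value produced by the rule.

444

h = (5 − 1)/3 = 1.333333.
Nodes u₀,…,u₃ = 1, 2.333333, 3.666667, 5.
f(u) = 3u³ - 3u + 3: f₀=3, f₁=34.111111, f₂=139.888889, f₃=363.
(3h/8)·[f₀ + 3f₁ + 3f₂ + f₃] = 0.5·(888) = 444.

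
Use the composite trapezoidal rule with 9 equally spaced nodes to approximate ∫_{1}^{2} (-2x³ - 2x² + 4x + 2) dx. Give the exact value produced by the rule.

h = (2 − 1)/8 = 0.125.
Nodes x₀,…,x₈ = 1, 1.125, 1.25, 1.375, 1.5, 1.625, 1.75, 1.875, 2.
f(x) = -2x³ - 2x² + 4x + 2: f₀=2, f₁=1.12109375, f₂=-0.03125, f₃=-1.48046875, f₄=-3.25, f₅=-5.36328125, f₆=-7.84375, f₇=-10.71484375, f₈=-14.
(h/2)·[f₀ + 2f₁ + 2f₂ + 2f₃ + 2f₄ + 2f₅ + 2f₆ + 2f₇ + f₈] = 0.0625·(-67.125) = -4.1953125.

-4.1953125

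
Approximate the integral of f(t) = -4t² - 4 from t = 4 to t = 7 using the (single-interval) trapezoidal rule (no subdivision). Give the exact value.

T = (b−a)/2 · [f(4) + f(7)] = 1.5·[(-68) + (-200)] = -402.

-402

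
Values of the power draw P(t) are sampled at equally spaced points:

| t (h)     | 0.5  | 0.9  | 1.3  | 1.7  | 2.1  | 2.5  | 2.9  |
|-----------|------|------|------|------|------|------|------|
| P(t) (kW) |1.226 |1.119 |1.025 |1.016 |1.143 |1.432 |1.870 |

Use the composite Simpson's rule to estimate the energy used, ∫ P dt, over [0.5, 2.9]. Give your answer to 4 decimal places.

2.8933

h = 0.4, n = 6.
(h/3)·[y₀ + 4y₁ + 2y₂ + 4y₃ + 2y₄ + 4y₅ + y₆] = 0.133333·(21.700) = 2.8933.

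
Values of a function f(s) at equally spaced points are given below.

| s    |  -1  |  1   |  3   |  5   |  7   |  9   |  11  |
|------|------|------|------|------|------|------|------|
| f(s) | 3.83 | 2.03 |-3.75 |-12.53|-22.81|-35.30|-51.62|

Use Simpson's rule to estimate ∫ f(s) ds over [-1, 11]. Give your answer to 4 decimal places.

h = 2, n = 6.
(h/3)·[y₀ + 4y₁ + 2y₂ + 4y₃ + 2y₄ + 4y₅ + y₆] = 0.666667·(-284.11) = -189.4067.

-189.4067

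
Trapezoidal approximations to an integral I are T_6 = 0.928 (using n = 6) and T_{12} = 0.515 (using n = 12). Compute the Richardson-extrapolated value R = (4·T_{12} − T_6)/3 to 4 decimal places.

R = (4·T_{12} − T_6) / 3 = (4·0.515 − 0.928)/3 = (1.132)/3 = 0.3773.

0.3773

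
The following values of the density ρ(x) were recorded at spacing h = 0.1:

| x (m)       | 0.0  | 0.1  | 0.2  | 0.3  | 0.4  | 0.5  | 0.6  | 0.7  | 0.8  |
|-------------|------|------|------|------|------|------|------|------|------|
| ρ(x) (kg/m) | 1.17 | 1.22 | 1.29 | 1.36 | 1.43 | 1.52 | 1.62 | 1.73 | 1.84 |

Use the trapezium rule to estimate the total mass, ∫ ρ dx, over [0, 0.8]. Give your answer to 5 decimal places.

1.16750

h = 0.1, n = 8.
(h/2)·[y₀ + 2y₁ + 2y₂ + 2y₃ + 2y₄ + 2y₅ + 2y₆ + 2y₇ + y₈] = 0.05·(23.35) = 1.16750.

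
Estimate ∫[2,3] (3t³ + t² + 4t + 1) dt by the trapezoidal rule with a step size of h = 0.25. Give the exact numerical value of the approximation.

h = (3 − 2)/4 = 0.25.
Nodes t₀,…,t₄ = 2, 2.25, 2.5, 2.75, 3.
f(t) = 3t³ + t² + 4t + 1: f₀=37, f₁=49.234375, f₂=64.125, f₃=81.953125, f₄=103.
(h/2)·[f₀ + 2f₁ + 2f₂ + 2f₃ + f₄] = 0.125·(530.625) = 66.328125.

66.328125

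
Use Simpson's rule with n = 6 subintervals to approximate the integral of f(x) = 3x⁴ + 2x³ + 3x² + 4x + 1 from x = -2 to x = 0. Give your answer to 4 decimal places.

h = (0 − (-2))/6 = 0.333333.
Nodes x₀,…,x₆ = -2, -1.666667, -1.333333, -1, -0.666667, -0.333333, 0.
f(x) = 3x⁴ + 2x³ + 3x² + 4x + 1: f₀=37, f₁=16.555556, f₂=5.740741, f₃=1, f₄=-0.333333, f₅=-0.037037, f₆=1.
(h/3)·[f₀ + 4f₁ + 2f₂ + 4f₃ + 2f₄ + 4f₅ + f₆] = 0.111111·(118.888889) = 13.2099.

13.2099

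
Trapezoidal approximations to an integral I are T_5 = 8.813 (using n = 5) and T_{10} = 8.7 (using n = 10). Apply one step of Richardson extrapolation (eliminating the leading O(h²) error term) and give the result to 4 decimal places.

8.6623

R = (4·T_{10} − T_5) / 3 = (4·8.7 − 8.813)/3 = (25.987)/3 = 8.6623.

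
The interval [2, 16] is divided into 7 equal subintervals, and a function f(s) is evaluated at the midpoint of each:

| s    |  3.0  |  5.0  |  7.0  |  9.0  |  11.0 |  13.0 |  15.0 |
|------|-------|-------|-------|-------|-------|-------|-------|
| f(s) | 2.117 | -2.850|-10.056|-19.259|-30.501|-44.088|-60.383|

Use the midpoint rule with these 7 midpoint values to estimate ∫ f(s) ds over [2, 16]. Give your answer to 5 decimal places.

h = 2, n = 7.
h·[y(m₁) + y(m₂) + y(m₃) + y(m₄) + y(m₅) + y(m₆) + y(m₇)] = 2·(-165.020) = -330.04000.

-330.04000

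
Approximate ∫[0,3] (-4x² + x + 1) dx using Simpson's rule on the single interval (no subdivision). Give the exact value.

-28.5

S = (b−a)/6 · [f(0) + 4f(1.5) + f(3)] = 0.5·[1 + 4·(-6.5) + (-32)] = -28.5.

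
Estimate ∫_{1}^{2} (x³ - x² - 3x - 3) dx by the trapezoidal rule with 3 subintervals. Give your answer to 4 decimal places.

-6.0185

h = (2 − 1)/3 = 0.333333.
Nodes x₀,…,x₃ = 1, 1.333333, 1.666667, 2.
f(x) = x³ - x² - 3x - 3: f₀=-6, f₁=-6.407407, f₂=-6.148148, f₃=-5.
(h/2)·[f₀ + 2f₁ + 2f₂ + f₃] = 0.166667·(-36.111111) = -6.0185.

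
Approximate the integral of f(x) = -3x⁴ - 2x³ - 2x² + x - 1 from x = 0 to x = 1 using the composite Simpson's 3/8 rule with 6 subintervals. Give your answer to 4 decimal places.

h = (1 − 0)/6 = 0.166667.
Nodes x₀,…,x₆ = 0, 0.166667, 0.333333, 0.5, 0.666667, 0.833333, 1.
f(x) = -3x⁴ - 2x³ - 2x² + x - 1: f₀=-1, f₁=-0.900463, f₂=-1, f₃=-1.4375, f₄=-2.407407, f₅=-4.159722, f₆=-7.
(3h/8)·[f₀ + 3f₁ + 3f₂ + 2f₃ + 3f₄ + 3f₅ + f₆] = 0.0625·(-36.277778) = -2.2674.

-2.2674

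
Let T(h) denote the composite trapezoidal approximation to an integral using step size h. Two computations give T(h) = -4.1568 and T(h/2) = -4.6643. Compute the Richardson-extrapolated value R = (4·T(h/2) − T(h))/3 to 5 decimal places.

-4.83347

R = (4·T(h/2) − T(h)) / 3 = (4·(-4.6643) − (-4.1568))/3 = (-14.5004)/3 = -4.83347.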